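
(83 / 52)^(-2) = 2704 / 6889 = 0.39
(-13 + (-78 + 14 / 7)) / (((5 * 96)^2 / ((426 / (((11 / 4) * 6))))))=-6319 / 633600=-0.01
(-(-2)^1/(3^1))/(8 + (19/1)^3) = 2/20601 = 0.00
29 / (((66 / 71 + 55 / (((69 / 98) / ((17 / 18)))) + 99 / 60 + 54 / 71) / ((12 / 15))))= 20458224 / 68002703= 0.30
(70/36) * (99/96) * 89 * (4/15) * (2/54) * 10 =34265/1944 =17.63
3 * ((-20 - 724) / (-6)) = 372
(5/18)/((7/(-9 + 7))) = -5/63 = -0.08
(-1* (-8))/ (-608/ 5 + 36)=-10/ 107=-0.09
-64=-64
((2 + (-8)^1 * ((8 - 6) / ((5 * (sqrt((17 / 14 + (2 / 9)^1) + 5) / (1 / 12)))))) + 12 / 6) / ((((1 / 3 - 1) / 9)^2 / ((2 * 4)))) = 5832 - 5832 * sqrt(11354) / 4055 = 5678.75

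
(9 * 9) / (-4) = -81 / 4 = -20.25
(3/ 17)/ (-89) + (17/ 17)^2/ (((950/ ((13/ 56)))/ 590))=1144511/ 8049160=0.14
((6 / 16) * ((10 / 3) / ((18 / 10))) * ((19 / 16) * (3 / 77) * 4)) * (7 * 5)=2375 / 528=4.50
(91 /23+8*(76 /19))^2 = 683929 /529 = 1292.87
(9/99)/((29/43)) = 43/319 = 0.13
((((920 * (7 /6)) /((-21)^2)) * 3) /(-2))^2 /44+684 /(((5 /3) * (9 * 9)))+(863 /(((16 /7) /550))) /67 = 363276300133 /117006120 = 3104.76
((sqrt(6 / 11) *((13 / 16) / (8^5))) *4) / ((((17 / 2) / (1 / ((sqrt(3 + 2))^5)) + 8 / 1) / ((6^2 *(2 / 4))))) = 0.00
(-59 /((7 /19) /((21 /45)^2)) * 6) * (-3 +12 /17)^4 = -12102381018 /2088025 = -5796.09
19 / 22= 0.86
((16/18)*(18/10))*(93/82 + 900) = 295572/205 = 1441.81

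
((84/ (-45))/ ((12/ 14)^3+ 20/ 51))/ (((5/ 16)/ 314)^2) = -1030244590592/ 558625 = -1844250.78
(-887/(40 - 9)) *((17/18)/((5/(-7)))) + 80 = 328753/2790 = 117.83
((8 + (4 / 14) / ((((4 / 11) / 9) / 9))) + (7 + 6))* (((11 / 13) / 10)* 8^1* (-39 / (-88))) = 711 / 28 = 25.39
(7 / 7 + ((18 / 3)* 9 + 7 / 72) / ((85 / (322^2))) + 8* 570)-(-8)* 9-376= 21495101 / 306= 70245.43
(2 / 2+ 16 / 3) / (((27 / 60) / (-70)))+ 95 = -24035 / 27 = -890.19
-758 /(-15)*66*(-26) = -433576 /5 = -86715.20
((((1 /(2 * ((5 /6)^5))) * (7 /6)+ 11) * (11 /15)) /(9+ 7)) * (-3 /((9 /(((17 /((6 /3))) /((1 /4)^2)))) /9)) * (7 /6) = -50934499 /187500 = -271.65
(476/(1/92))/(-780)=-10948/195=-56.14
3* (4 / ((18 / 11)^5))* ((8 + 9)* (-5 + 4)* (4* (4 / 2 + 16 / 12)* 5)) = -68446675 / 59049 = -1159.15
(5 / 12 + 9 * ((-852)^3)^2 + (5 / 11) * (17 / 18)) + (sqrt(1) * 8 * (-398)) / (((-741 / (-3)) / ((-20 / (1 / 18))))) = 336722562064176663799097 / 97812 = 3442548583652074017.49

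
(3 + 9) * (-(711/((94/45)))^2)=-3071040075/2209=-1390239.96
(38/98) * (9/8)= 171/392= 0.44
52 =52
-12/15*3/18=-2/15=-0.13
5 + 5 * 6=35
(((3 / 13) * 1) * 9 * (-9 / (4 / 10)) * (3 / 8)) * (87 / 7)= -317115 / 1456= -217.80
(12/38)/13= 6/247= 0.02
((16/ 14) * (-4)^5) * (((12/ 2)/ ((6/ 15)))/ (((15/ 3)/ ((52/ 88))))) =-159744/ 77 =-2074.60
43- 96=-53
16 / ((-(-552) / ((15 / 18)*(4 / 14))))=10 / 1449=0.01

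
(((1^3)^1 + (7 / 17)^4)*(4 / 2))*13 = 2233972 / 83521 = 26.75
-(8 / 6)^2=-16 / 9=-1.78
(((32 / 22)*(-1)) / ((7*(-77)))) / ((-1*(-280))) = 2 / 207515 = 0.00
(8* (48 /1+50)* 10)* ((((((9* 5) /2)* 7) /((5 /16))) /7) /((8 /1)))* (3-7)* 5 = -1411200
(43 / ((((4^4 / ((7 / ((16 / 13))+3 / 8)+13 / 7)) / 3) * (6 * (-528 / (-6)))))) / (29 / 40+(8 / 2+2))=190705 / 169680896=0.00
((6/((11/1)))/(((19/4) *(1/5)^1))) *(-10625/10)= -127500/209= -610.05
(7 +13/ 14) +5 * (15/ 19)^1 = 3159/ 266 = 11.88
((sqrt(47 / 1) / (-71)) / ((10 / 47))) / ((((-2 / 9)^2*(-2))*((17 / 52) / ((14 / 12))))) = 16.40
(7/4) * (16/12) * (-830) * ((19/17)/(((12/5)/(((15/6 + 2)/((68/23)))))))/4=-6347425/18496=-343.18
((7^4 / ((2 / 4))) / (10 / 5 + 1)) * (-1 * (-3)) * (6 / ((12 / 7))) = 16807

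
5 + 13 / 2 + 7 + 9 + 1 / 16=441 / 16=27.56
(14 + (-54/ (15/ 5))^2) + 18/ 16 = 2713/ 8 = 339.12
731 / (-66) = -11.08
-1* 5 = -5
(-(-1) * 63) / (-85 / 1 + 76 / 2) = -63 / 47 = -1.34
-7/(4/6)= -21/2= -10.50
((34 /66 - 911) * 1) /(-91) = 10.01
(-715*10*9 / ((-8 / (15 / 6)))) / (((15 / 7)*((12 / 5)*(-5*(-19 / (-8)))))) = -329.28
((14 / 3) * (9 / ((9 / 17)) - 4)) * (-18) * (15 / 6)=-2730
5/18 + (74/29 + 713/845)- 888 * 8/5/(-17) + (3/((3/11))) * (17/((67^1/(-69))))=-105.33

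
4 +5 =9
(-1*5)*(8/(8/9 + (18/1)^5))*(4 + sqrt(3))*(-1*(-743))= -0.09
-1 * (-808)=808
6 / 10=3 / 5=0.60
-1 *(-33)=33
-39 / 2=-19.50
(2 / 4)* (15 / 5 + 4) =7 / 2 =3.50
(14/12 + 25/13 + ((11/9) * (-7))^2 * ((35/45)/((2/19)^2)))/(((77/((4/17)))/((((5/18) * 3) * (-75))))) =-24361338125/24810786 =-981.88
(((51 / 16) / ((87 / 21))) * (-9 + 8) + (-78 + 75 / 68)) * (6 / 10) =-1837899 / 39440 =-46.60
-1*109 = -109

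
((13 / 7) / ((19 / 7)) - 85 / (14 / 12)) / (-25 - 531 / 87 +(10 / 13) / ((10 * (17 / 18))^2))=5229199235 / 2252936476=2.32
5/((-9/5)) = -25/9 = -2.78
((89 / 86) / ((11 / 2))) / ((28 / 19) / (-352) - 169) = -152 / 136525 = -0.00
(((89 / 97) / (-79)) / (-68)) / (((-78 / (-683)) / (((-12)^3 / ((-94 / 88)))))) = 192573216 / 79595581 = 2.42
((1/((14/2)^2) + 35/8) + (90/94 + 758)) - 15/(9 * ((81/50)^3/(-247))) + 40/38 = 480656379704821/558102332088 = 861.23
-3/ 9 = -1/ 3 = -0.33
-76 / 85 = -0.89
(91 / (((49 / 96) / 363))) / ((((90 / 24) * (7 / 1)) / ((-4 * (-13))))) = 31409664 / 245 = 128202.71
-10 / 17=-0.59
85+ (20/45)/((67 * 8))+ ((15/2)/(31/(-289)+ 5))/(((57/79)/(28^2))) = 4051504649/2314314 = 1750.63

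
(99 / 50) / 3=33 / 50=0.66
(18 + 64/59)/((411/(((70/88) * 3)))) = 19705/177826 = 0.11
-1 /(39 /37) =-0.95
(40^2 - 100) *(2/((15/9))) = 1800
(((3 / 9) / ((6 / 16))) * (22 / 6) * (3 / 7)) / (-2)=-44 / 63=-0.70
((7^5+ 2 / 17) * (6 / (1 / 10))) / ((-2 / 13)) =-111431190 / 17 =-6554775.88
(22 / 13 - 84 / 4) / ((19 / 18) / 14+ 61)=-63252 / 200083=-0.32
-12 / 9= -4 / 3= -1.33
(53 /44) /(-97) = -0.01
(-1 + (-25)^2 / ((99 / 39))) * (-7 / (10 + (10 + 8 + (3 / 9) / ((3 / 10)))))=-84966 / 1441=-58.96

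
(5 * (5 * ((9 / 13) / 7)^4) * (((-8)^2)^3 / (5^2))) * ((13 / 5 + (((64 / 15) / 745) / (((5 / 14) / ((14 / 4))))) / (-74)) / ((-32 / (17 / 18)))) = -90924525637632 / 47256719999125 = -1.92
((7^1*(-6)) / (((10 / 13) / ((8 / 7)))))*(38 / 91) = -912 / 35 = -26.06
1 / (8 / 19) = 19 / 8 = 2.38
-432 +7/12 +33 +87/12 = -2347/6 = -391.17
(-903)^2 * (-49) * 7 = -279685287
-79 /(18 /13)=-1027 /18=-57.06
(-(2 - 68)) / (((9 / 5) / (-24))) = -880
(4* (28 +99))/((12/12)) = 508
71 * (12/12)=71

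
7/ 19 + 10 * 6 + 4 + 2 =1261/ 19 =66.37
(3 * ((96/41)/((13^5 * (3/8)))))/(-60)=-64/76115065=-0.00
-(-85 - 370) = 455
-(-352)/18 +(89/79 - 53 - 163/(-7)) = -44953/4977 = -9.03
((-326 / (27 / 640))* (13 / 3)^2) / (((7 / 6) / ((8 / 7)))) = -564162560 / 3969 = -142142.24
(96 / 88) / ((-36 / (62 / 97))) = -62 / 3201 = -0.02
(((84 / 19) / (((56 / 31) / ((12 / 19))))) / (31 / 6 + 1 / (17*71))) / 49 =4041036 / 661975447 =0.01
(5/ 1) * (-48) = -240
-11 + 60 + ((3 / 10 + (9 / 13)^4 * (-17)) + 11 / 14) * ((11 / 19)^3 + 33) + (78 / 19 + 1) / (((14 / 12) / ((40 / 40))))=-275733263511 / 6856496465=-40.21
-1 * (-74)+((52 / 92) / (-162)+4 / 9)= 277367 / 3726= 74.44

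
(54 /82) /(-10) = -27 /410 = -0.07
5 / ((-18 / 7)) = -35 / 18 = -1.94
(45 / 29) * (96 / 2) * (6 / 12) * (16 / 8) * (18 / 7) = 38880 / 203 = 191.53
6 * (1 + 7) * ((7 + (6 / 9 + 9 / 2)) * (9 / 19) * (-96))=-504576 / 19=-26556.63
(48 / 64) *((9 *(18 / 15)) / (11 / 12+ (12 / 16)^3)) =7776 / 1285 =6.05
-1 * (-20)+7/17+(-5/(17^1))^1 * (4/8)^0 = 342/17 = 20.12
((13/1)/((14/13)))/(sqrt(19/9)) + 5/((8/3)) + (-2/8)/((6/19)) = 13/12 + 507 * sqrt(19)/266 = 9.39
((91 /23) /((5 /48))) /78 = 56 /115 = 0.49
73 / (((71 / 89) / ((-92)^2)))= 774515.61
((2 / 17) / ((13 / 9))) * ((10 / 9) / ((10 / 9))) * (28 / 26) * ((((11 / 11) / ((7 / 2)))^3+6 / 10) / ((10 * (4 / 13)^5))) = 21137337 / 10662400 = 1.98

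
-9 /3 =-3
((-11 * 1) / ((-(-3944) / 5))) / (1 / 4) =-55 / 986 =-0.06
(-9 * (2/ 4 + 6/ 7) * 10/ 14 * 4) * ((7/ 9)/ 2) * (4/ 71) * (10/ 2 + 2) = -380/ 71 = -5.35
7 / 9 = 0.78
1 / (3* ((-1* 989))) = -1 / 2967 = -0.00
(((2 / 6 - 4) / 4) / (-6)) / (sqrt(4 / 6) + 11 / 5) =605 / 7512 - 275 * sqrt(6) / 22536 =0.05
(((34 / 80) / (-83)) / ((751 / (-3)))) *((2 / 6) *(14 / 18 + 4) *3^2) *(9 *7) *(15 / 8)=138159 / 3989312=0.03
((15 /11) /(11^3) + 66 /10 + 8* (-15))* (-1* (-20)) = -33205488 /14641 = -2267.98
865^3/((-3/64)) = -13807245333.33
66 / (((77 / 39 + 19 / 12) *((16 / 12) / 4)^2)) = 30888 / 185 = 166.96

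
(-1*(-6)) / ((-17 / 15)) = -90 / 17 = -5.29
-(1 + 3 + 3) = -7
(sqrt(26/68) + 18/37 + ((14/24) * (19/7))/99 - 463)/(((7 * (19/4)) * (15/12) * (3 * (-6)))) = 40659082/65769165 - 4 * sqrt(442)/101745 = 0.62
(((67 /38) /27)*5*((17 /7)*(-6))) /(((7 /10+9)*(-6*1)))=28475 /348327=0.08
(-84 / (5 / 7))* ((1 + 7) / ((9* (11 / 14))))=-21952 / 165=-133.04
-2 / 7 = -0.29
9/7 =1.29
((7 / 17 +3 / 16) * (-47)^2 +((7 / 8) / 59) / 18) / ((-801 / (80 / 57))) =-955978480 / 412145739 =-2.32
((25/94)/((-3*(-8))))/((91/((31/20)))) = 155/821184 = 0.00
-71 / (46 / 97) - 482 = -29059 / 46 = -631.72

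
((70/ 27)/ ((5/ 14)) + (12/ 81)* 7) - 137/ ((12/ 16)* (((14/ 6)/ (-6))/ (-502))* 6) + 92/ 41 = -304449596/ 7749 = -39288.89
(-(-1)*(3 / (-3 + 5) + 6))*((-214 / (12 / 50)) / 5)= -2675 / 2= -1337.50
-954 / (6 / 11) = -1749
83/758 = 0.11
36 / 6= 6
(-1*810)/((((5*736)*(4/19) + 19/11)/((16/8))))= -338580/162281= -2.09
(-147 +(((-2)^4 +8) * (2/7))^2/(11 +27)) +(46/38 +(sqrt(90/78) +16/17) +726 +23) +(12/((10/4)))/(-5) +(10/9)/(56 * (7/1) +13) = sqrt(195)/13 +174346592083/288447075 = 605.51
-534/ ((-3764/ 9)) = 2403/ 1882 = 1.28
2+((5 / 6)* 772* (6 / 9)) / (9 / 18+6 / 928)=359054 / 423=848.83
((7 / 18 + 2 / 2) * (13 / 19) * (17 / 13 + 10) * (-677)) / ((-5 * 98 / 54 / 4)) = 3206.84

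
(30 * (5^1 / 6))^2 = 625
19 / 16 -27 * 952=-411245 / 16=-25702.81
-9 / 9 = -1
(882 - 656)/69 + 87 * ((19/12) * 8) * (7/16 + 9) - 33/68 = 97620955/9384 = 10402.92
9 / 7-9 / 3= -12 / 7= -1.71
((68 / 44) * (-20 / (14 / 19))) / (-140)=323 / 1078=0.30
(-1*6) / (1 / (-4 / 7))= 24 / 7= 3.43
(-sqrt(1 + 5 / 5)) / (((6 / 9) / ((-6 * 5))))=63.64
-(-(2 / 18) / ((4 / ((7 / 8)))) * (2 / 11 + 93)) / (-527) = -7175 / 1669536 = -0.00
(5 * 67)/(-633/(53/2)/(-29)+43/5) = 2574475/72421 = 35.55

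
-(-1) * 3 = 3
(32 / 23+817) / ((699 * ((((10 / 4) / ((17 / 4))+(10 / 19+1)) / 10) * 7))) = 8685470 / 10980591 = 0.79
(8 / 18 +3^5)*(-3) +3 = -2182 / 3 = -727.33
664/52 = 166/13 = 12.77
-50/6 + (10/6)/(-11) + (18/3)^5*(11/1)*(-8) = -22581784/33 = -684296.48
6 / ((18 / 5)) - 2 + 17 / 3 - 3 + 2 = 4.33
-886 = -886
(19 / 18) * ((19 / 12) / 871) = 361 / 188136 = 0.00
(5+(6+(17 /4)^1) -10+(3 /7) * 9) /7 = 255 /196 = 1.30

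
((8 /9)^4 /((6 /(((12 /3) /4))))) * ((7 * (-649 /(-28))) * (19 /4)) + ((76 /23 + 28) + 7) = 53643187 /452709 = 118.49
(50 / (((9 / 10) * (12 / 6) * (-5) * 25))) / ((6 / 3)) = -1 / 9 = -0.11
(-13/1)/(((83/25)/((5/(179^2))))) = -1625/2659403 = -0.00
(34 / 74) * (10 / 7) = 170 / 259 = 0.66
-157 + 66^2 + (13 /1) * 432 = 9815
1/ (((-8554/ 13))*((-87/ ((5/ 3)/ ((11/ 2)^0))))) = 5/ 171738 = 0.00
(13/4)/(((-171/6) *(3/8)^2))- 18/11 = -13810/5643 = -2.45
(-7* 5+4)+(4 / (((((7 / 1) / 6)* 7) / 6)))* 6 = -655 / 49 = -13.37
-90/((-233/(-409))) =-36810/233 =-157.98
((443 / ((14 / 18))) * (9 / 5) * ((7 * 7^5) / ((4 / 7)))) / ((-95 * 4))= -4221599067 / 7600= -555473.56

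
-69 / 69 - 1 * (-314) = 313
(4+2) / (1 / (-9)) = -54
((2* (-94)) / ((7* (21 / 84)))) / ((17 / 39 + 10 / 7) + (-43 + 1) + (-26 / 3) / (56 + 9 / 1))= 146640 / 54967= 2.67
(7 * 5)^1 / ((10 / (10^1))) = 35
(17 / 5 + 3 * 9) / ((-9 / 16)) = -54.04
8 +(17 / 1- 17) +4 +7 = 19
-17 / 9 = -1.89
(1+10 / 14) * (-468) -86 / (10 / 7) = -30187 / 35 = -862.49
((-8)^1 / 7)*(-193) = 1544 / 7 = 220.57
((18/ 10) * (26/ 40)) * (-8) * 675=-6318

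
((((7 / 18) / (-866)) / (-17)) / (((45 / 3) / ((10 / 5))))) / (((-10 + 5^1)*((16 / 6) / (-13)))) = 91 / 26499600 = 0.00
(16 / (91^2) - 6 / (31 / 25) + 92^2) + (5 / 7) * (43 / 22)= 47782210195 / 5647642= 8460.56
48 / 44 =12 / 11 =1.09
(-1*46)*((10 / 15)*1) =-92 / 3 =-30.67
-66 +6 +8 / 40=-299 / 5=-59.80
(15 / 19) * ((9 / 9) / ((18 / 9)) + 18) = 555 / 38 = 14.61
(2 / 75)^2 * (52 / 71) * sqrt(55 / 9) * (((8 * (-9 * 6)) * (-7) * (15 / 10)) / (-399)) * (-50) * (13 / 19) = 43264 * sqrt(55) / 640775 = 0.50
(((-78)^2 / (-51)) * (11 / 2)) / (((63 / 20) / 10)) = -743600 / 357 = -2082.91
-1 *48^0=-1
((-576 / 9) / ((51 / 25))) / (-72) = 200 / 459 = 0.44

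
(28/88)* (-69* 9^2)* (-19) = 743337/22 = 33788.05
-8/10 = -4/5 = -0.80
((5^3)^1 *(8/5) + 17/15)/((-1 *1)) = -3017/15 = -201.13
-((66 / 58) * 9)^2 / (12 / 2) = -17.48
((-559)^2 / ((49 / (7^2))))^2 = 97644375361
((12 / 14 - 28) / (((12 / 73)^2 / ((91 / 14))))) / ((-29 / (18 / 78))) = 506255 / 9744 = 51.96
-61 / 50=-1.22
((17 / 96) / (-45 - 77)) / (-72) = 17 / 843264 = 0.00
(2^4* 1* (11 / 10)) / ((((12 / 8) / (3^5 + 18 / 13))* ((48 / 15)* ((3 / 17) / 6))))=396066 / 13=30466.62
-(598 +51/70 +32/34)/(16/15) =-562.19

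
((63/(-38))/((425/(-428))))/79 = 13482/637925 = 0.02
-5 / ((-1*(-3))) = -5 / 3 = -1.67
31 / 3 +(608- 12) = 1819 / 3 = 606.33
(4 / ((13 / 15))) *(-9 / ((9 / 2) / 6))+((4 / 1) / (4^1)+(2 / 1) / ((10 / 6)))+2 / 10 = -52.98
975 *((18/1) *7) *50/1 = 6142500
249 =249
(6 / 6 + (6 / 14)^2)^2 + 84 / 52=94153 / 31213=3.02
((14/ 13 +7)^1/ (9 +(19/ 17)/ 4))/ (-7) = -1020/ 8203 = -0.12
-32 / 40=-4 / 5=-0.80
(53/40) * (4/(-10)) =-53/100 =-0.53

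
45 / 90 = 1 / 2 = 0.50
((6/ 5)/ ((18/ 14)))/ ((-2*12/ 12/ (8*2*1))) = -112/ 15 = -7.47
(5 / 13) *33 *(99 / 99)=165 / 13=12.69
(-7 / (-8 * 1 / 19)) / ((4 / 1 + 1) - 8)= -133 / 24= -5.54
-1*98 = -98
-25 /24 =-1.04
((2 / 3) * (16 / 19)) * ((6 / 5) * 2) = 128 / 95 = 1.35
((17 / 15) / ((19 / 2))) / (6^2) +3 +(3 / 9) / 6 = 7846 / 2565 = 3.06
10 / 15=2 / 3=0.67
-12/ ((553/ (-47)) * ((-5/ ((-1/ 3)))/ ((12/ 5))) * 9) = 752/ 41475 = 0.02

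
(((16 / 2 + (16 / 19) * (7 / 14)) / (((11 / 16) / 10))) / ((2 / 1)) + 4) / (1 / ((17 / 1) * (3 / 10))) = 347718 / 1045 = 332.74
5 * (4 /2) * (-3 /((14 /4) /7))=-60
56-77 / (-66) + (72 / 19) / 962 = 3134893 / 54834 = 57.17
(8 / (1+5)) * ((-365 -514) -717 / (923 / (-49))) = -1034912 / 923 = -1121.25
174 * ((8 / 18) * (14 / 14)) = 232 / 3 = 77.33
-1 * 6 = -6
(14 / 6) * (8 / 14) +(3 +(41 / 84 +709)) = 19987 / 28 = 713.82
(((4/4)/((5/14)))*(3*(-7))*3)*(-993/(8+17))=875826/125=7006.61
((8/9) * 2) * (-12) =-64/3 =-21.33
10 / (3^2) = 10 / 9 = 1.11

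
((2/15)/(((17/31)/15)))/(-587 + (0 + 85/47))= -1457/233784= -0.01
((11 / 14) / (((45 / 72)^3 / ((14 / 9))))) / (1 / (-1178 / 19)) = -349184 / 1125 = -310.39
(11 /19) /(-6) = -11 /114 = -0.10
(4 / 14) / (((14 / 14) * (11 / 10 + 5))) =20 / 427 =0.05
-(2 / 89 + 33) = -33.02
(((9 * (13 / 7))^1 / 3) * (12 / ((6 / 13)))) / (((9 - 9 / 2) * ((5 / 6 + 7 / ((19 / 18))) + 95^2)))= 0.00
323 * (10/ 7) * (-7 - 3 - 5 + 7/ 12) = -279395/ 42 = -6652.26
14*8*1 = 112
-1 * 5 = -5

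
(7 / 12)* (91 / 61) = 637 / 732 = 0.87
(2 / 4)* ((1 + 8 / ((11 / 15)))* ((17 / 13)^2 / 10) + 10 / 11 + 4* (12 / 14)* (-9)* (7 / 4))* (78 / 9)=-316367 / 1430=-221.24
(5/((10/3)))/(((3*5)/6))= 3/5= 0.60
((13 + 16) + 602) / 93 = 631 / 93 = 6.78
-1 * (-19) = 19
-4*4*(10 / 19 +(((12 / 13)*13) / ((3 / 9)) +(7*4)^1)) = -19616 / 19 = -1032.42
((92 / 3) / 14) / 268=23 / 2814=0.01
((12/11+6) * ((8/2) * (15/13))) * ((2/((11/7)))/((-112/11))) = -45/11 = -4.09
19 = 19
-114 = -114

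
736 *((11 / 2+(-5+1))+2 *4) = 6992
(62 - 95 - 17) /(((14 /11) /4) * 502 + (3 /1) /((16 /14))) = -4400 /14287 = -0.31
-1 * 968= -968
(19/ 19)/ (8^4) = 1/ 4096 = 0.00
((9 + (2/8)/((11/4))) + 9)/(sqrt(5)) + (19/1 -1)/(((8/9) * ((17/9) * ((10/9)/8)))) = 199 * sqrt(5)/55 + 6561/85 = 85.28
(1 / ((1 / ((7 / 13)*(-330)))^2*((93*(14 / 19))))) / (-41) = -2413950 / 214799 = -11.24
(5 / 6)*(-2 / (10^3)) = -1 / 600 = -0.00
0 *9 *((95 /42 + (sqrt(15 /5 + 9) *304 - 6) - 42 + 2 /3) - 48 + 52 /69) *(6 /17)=0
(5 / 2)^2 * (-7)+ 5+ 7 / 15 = -2297 / 60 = -38.28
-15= -15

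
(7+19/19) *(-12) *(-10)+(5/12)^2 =138265/144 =960.17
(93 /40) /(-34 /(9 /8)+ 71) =837 /14680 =0.06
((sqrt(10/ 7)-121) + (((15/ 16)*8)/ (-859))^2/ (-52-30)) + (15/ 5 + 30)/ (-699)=-6826072249897/ 56391817544 + sqrt(70)/ 7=-119.85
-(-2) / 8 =1 / 4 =0.25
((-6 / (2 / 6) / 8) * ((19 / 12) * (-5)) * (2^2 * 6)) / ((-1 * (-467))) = 855 / 934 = 0.92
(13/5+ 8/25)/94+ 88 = 206873/2350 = 88.03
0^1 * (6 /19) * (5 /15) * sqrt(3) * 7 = 0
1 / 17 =0.06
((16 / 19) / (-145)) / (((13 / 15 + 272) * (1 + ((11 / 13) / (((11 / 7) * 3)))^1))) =-936 / 51870589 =-0.00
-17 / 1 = -17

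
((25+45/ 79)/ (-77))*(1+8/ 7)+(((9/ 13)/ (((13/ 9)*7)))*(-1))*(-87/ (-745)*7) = -4114989807/ 5361160805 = -0.77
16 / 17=0.94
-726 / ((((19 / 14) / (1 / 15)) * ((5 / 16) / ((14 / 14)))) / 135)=-1463616 / 95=-15406.48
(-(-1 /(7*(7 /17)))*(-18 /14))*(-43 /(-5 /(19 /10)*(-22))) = 125001 /377300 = 0.33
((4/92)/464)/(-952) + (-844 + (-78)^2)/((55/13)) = 138416352245/111757184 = 1238.55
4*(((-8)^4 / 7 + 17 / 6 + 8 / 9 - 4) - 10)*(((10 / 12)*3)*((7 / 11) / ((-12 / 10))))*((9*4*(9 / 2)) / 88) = -5432475 / 968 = -5612.06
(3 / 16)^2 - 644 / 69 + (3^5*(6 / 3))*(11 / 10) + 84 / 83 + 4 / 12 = 55950999 / 106240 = 526.65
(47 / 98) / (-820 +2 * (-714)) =-47 / 220304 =-0.00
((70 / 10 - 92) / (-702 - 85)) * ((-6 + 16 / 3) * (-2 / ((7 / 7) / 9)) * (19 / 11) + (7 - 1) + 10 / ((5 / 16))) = 54910 / 8657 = 6.34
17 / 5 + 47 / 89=1748 / 445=3.93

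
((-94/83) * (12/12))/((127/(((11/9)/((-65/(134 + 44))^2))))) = -32761256/400821525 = -0.08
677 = 677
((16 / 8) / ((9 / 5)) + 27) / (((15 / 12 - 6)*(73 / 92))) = -93104 / 12483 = -7.46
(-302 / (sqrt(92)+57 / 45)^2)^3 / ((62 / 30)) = -8.13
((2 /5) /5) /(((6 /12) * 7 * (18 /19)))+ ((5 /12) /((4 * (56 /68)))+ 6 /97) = 1038727 /4888800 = 0.21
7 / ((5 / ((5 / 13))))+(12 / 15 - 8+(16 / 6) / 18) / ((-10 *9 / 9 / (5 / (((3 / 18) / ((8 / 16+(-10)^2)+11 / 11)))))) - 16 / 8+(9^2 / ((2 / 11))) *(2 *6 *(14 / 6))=8552599 / 585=14619.83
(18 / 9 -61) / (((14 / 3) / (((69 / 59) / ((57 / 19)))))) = -69 / 14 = -4.93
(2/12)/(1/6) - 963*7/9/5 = -744/5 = -148.80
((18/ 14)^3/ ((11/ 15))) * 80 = 874800/ 3773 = 231.86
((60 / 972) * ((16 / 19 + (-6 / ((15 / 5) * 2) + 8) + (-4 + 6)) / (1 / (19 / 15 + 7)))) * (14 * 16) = 5194112 / 4617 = 1125.00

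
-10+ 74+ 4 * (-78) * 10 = -3056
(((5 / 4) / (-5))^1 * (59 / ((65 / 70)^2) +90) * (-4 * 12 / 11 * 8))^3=12757789167058944 / 4826809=2643110420.79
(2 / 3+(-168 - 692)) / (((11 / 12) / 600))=-6187200 / 11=-562472.73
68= 68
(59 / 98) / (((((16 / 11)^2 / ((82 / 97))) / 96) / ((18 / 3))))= 2634291 / 19012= 138.56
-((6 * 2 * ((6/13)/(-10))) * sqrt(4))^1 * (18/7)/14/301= 648/958685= 0.00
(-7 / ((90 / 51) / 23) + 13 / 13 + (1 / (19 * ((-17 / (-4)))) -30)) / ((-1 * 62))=1164941 / 600780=1.94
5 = 5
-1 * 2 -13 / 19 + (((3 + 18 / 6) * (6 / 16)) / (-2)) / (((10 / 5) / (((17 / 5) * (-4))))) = 1887 / 380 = 4.97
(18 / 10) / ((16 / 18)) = 81 / 40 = 2.02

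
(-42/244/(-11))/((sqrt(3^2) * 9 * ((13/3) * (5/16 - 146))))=-8/8714277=-0.00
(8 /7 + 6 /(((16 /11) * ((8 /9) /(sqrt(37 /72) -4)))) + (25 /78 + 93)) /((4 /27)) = 2673 * sqrt(74) /1024 + 2983815 /5824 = 534.79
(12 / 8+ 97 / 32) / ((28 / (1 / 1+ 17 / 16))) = 4785 / 14336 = 0.33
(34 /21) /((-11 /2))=-68 /231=-0.29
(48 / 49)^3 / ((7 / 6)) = 663552 / 823543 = 0.81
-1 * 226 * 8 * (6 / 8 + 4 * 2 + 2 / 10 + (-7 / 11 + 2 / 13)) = -10946084 / 715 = -15309.21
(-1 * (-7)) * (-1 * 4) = -28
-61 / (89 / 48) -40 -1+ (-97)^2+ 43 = 834651 / 89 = 9378.10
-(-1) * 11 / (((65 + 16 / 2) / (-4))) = -44 / 73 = -0.60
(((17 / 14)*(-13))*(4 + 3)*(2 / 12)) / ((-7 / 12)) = 31.57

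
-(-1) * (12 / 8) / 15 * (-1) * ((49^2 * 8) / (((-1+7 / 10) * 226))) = 9604 / 339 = 28.33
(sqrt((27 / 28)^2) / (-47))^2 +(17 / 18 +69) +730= 12468503833 / 15586704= 799.94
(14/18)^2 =49/81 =0.60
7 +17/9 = 80/9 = 8.89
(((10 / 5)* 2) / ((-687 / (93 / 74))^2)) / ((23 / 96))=92256 / 1651209767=0.00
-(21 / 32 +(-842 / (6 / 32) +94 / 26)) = 5599021 / 1248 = 4486.40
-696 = -696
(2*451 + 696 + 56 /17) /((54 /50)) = 226850 /153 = 1482.68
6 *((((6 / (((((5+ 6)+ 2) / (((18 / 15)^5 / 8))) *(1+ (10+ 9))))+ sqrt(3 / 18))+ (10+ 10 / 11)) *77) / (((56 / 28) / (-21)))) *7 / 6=-12549189051 / 203125- 3773 *sqrt(6) / 4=-64091.10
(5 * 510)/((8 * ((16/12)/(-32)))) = -7650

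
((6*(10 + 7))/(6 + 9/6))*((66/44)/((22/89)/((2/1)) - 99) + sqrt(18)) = -4539/22000 + 204*sqrt(2)/5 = 57.49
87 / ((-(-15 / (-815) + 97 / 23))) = -326163 / 15880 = -20.54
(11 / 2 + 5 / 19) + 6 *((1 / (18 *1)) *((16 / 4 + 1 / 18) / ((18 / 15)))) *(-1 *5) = 803 / 6156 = 0.13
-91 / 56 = -13 / 8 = -1.62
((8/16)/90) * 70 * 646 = 2261/9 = 251.22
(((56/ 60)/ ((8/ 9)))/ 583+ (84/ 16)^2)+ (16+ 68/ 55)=2089503/ 46640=44.80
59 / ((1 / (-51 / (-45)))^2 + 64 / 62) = 528581 / 16223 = 32.58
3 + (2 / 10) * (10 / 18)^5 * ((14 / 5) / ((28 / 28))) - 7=-234446 / 59049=-3.97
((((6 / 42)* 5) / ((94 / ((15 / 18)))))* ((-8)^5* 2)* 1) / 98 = -204800 / 48363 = -4.23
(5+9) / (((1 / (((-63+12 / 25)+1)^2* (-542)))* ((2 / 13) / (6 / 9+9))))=-3383384440072 / 1875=-1804471701.37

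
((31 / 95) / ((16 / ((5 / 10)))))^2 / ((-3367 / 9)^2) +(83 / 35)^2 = 589187461575697 / 104769145062400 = 5.62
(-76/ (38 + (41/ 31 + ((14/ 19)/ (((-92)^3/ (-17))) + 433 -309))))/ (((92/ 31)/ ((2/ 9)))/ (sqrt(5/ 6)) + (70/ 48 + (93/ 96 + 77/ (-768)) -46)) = 131930998231328096256 *sqrt(30)/ 179742608304177340454117 + 2157212817689246269440/ 179742608304177340454117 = 0.02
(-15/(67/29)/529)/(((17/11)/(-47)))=224895/602531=0.37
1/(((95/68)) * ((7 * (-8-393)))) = -68/266665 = -0.00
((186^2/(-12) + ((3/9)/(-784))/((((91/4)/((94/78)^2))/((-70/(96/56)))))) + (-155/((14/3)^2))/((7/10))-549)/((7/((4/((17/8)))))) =-925.62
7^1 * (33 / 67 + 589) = 4126.45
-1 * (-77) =77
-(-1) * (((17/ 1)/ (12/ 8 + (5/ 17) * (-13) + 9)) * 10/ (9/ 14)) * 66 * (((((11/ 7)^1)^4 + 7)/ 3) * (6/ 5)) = 3199142144/ 233583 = 13695.95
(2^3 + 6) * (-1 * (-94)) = 1316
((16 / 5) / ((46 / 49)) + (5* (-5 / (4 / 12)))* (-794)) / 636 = 93.64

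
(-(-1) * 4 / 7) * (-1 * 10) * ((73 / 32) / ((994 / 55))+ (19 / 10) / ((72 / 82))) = -3277979 / 250488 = -13.09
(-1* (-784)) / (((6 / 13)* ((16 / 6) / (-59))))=-37583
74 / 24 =37 / 12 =3.08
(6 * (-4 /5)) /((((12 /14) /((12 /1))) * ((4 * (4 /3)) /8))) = -504 /5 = -100.80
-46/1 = -46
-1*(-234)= 234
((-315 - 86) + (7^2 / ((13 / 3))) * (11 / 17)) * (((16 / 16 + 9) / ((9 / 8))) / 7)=-499.92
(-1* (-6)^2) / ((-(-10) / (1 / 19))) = -18 / 95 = -0.19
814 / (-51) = -814 / 51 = -15.96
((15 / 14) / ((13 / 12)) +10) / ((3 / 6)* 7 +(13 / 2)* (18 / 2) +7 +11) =25 / 182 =0.14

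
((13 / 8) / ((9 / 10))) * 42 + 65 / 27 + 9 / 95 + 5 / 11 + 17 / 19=4496611 / 56430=79.68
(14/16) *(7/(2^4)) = 49/128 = 0.38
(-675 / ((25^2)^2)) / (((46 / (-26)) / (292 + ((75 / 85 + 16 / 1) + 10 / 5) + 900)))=62829 / 53125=1.18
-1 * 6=-6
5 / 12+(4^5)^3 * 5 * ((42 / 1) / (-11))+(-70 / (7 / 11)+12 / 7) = -18940805875031 / 924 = -20498707656.96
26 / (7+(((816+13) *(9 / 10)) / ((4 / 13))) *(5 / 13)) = 208 / 7517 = 0.03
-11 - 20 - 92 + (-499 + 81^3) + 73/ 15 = 7962358/ 15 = 530823.87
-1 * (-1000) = 1000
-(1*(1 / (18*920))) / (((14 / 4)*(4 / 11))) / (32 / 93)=-341 / 2472960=-0.00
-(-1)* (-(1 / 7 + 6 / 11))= -53 / 77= -0.69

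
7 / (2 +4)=7 / 6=1.17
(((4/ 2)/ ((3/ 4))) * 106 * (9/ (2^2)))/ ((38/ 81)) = 25758/ 19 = 1355.68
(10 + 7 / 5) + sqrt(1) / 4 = 233 / 20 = 11.65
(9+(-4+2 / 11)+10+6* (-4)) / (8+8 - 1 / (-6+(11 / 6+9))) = -0.56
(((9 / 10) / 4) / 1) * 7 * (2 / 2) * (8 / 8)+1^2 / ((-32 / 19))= 157 / 160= 0.98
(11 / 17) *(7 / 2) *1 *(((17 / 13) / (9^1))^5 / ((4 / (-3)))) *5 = -32155585 / 58465280952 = -0.00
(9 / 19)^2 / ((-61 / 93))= -7533 / 22021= -0.34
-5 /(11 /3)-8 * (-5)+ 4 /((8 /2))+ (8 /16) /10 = 8731 /220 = 39.69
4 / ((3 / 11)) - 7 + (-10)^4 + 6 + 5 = 30056 / 3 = 10018.67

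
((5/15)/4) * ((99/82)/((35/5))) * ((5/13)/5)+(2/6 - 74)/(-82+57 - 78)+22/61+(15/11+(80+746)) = 5126932673851/6188654472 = 828.44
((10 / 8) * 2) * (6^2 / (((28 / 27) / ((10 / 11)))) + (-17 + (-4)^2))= 11765 / 154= 76.40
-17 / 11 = -1.55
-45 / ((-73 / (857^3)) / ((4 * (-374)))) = -42372742424760 / 73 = -580448526366.58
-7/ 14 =-1/ 2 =-0.50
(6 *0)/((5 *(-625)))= 0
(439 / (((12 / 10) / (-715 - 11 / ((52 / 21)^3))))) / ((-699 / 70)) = 7731406103575 / 294854976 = 26221.05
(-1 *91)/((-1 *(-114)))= -0.80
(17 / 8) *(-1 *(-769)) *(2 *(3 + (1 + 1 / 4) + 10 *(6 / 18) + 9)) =2601527 / 48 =54198.48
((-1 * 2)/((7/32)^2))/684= -0.06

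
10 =10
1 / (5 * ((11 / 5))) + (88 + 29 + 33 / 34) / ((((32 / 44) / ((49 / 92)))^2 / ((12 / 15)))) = 12841099121 / 253242880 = 50.71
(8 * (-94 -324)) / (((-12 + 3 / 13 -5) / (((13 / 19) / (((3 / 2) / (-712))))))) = -21177728 / 327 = -64763.69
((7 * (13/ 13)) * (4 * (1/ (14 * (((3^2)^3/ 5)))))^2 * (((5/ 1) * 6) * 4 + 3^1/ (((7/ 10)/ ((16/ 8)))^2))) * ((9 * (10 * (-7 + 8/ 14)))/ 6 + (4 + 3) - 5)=-155996000/ 425329947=-0.37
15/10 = 3/2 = 1.50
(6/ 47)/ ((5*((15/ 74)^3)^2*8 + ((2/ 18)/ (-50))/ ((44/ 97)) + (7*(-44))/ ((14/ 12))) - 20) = -152404148694600/ 339050965499803303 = -0.00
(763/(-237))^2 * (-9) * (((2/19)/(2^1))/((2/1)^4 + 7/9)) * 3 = -15718563/17905429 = -0.88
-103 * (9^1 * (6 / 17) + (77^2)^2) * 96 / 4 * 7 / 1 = -10340900699304 / 17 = -608288276429.65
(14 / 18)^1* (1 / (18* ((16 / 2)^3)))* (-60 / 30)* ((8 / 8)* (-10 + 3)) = 49 / 41472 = 0.00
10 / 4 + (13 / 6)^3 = 2737 / 216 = 12.67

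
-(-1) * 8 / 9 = 8 / 9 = 0.89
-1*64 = -64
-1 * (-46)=46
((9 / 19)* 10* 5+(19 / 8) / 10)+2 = 39401 / 1520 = 25.92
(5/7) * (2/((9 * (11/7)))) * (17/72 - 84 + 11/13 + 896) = 3805225/46332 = 82.13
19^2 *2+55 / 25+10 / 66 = 119518 / 165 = 724.35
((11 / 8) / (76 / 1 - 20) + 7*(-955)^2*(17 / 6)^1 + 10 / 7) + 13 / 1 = 3472993975 / 192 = 18088510.29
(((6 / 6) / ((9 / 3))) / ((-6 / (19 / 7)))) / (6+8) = -19 / 1764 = -0.01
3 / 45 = 1 / 15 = 0.07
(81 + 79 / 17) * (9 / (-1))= -13104 / 17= -770.82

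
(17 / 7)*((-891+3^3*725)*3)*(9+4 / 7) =63843228 / 49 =1302923.02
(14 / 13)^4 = 1.35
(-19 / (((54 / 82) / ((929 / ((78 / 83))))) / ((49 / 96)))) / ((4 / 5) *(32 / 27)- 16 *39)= 2102322355 / 89975808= 23.37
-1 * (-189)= 189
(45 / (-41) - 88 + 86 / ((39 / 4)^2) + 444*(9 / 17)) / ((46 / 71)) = 11054558497 / 48766302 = 226.68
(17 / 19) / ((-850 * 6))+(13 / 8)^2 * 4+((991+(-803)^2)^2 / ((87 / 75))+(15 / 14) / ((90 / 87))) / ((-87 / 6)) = -3328119965791874173 / 134223600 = -24795341249.91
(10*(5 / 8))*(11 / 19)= 275 / 76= 3.62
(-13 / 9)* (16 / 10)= -104 / 45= -2.31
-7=-7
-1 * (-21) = 21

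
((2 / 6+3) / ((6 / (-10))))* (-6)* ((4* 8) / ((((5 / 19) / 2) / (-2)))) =-48640 / 3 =-16213.33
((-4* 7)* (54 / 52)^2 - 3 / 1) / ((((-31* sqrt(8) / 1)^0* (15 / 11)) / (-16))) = 65824 / 169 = 389.49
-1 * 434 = -434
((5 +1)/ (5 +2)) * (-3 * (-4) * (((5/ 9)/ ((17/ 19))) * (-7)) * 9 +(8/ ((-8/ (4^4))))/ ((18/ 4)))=-161048/ 357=-451.11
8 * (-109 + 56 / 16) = -844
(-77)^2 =5929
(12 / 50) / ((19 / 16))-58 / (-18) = 3.42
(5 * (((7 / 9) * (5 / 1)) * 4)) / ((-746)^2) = 175 / 1252161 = 0.00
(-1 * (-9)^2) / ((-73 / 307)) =24867 / 73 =340.64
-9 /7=-1.29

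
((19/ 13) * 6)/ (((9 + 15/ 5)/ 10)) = 95/ 13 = 7.31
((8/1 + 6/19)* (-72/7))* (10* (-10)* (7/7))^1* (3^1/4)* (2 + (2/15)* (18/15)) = 1842912/133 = 13856.48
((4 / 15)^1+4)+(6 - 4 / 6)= 48 / 5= 9.60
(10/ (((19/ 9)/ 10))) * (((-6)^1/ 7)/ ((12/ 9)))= -4050/ 133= -30.45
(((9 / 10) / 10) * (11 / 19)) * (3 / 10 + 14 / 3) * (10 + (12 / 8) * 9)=231099 / 38000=6.08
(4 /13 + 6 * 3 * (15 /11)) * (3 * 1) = 10662 /143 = 74.56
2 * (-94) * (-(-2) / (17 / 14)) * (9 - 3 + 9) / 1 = -78960 / 17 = -4644.71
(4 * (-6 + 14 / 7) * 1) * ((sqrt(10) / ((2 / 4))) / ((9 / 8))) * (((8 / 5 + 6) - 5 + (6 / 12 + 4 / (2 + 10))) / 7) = -13184 * sqrt(10) / 945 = -44.12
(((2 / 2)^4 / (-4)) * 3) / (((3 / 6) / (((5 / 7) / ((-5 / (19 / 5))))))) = 57 / 70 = 0.81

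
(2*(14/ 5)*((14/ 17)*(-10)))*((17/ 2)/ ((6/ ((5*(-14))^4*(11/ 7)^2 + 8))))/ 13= -3873613856/ 13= -297970296.62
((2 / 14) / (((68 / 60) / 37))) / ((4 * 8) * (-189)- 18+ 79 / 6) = -3330 / 4321723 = -0.00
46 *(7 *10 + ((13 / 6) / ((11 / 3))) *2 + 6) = 39054 / 11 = 3550.36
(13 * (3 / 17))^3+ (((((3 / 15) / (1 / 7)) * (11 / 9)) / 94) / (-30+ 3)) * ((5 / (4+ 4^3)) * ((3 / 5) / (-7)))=9033100499 / 748151640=12.07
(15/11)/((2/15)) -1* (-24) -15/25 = 3699/110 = 33.63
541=541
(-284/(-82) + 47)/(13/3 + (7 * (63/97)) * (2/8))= 2408316/261047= 9.23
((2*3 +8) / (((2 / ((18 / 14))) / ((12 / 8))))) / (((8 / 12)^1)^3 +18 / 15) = 3645 / 404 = 9.02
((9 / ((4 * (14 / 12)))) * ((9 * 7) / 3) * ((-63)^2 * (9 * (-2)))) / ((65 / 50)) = -28934010 / 13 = -2225693.08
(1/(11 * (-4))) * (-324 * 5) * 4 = 1620/11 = 147.27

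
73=73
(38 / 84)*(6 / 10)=19 / 70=0.27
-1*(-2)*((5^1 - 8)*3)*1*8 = -144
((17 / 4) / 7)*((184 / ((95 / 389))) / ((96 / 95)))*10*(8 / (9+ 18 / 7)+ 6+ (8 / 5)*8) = 600334753 / 6804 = 88232.62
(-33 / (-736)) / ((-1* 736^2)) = -0.00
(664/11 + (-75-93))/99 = -1184/1089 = -1.09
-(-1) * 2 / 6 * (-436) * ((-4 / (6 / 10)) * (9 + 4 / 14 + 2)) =688880 / 63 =10934.60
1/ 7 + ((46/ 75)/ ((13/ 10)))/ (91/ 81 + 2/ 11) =266863/ 529165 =0.50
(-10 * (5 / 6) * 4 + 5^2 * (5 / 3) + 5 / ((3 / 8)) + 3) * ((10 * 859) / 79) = 635660 / 237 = 2682.11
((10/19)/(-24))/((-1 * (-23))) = -5/5244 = -0.00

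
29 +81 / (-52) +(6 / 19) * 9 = 29921 / 988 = 30.28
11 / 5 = 2.20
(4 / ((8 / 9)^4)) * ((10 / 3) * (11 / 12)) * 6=117.47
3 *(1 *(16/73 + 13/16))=3615/1168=3.10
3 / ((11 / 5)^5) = 0.06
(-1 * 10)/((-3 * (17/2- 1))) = 4/9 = 0.44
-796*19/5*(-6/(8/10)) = 22686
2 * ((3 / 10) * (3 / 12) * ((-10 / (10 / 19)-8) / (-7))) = 0.58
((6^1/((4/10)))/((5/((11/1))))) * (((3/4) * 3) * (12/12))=297/4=74.25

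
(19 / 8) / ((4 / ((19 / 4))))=361 / 128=2.82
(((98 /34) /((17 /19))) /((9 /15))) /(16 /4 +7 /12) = 3724 /3179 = 1.17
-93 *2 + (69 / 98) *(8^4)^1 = 2697.92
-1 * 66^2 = -4356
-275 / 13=-21.15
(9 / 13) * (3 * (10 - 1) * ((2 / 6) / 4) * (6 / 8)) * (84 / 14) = 729 / 104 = 7.01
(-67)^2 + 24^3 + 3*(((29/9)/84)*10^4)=19463.79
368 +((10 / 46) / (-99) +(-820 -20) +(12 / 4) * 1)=-1067918 / 2277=-469.00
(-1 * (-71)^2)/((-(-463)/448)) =-2258368/463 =-4877.68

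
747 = 747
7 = 7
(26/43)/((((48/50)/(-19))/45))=-92625/172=-538.52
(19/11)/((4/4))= 1.73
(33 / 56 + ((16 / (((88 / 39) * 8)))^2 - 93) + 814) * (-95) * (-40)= 2745024.72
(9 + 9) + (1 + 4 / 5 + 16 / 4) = 119 / 5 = 23.80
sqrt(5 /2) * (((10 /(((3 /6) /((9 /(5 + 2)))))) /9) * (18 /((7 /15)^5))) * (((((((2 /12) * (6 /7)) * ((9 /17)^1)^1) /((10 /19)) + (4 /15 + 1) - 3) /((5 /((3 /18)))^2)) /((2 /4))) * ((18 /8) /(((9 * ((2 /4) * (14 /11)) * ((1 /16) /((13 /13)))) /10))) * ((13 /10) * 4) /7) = -131467050000 * sqrt(10) /686011319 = -606.02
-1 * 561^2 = -314721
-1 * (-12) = 12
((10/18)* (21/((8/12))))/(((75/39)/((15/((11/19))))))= 5187/22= 235.77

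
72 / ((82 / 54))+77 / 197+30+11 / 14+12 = 10243873 / 113078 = 90.59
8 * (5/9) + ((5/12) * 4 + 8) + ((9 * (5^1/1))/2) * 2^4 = 3367/9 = 374.11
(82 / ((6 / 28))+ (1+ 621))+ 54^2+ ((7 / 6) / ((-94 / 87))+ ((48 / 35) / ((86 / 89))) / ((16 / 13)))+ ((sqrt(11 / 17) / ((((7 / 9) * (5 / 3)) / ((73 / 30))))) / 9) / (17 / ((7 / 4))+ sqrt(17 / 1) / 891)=-455301 * sqrt(11) / 183545245550+ 115906626 * sqrt(187) / 91772622775+ 3328002557 / 848820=3920.76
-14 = -14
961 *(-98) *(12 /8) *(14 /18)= -329623 /3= -109874.33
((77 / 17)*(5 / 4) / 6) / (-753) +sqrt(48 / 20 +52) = -385 / 307224 +4*sqrt(85) / 5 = 7.37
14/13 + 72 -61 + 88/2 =729/13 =56.08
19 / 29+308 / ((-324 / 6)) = -3953 / 783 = -5.05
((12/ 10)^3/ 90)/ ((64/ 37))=111/ 10000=0.01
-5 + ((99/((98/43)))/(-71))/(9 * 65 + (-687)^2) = -1826684213/365336748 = -5.00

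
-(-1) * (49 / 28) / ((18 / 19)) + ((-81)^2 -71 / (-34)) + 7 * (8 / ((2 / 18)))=8652377 / 1224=7068.94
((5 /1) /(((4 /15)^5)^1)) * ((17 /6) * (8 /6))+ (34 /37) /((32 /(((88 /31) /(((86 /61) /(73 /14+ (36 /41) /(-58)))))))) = 2944108424144785 /210175325696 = 14007.87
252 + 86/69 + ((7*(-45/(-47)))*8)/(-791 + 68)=197870038/781563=253.17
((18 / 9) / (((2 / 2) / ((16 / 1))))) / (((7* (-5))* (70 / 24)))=-384 / 1225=-0.31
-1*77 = -77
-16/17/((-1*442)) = 8/3757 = 0.00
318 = 318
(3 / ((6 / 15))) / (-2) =-15 / 4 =-3.75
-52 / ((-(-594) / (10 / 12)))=-65 / 891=-0.07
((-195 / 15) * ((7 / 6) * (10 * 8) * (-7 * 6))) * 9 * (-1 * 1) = -458640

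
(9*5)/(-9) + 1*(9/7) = -26/7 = -3.71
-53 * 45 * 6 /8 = -7155 /4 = -1788.75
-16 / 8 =-2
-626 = -626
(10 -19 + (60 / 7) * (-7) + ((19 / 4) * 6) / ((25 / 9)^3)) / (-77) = 2114697 / 2406250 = 0.88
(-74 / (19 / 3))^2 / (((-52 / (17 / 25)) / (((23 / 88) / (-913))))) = 4817511 / 9426359800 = 0.00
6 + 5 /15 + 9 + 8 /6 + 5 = 65 /3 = 21.67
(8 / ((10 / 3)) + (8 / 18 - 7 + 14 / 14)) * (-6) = 284 / 15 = 18.93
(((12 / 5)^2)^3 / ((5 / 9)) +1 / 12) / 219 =322564397 / 205312500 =1.57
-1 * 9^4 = -6561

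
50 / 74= 25 / 37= 0.68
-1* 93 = -93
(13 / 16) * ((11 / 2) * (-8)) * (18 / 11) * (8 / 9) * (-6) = 312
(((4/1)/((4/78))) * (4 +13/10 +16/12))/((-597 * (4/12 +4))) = -1/5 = -0.20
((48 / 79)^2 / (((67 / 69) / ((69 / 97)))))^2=120326507790336 / 1645134610147081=0.07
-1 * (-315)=315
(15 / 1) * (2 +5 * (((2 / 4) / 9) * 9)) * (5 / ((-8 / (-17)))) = 717.19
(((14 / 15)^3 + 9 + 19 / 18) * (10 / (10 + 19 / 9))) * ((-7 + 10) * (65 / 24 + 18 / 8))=8730197 / 65400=133.49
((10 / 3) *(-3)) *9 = -90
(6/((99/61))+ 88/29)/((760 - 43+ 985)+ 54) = 3221/840246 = 0.00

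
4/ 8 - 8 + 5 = -5/ 2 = -2.50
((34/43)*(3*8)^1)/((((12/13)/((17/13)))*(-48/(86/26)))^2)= 211259/1168128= 0.18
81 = 81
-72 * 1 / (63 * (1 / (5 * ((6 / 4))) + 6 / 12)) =-240 / 133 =-1.80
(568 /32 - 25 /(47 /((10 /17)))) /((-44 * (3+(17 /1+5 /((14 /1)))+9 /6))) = -390103 /21515472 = -0.02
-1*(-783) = 783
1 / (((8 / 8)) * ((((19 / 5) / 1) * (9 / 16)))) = 80 / 171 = 0.47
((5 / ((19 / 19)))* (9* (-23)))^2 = 1071225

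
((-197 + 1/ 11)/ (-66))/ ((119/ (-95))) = -34295/ 14399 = -2.38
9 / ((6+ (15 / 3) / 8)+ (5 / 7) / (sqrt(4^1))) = 504 / 391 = 1.29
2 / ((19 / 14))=28 / 19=1.47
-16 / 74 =-8 / 37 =-0.22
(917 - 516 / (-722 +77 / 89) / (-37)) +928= 4381270041 / 2374697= 1844.98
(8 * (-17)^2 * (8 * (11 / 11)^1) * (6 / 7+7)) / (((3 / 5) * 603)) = 5086400 / 12663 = 401.67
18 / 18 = 1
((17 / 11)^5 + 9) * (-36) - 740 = -222473116 / 161051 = -1381.38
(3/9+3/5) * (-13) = -182/15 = -12.13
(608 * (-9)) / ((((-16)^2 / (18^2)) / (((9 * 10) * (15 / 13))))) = -9349425 / 13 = -719186.54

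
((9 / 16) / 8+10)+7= 2185 / 128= 17.07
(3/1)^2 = 9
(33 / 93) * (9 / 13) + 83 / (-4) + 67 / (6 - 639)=-21030553 / 1020396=-20.61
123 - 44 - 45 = 34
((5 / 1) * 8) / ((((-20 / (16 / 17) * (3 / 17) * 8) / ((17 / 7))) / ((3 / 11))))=-68 / 77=-0.88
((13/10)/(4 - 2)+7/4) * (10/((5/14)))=336/5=67.20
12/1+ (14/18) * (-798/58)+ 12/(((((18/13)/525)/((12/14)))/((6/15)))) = 135833/87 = 1561.30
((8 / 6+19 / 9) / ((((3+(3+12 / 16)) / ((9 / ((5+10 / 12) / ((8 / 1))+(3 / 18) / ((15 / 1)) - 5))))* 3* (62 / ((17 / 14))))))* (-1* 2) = 2720 / 193221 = 0.01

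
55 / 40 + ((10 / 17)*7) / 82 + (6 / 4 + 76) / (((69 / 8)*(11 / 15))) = 19296191 / 1410728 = 13.68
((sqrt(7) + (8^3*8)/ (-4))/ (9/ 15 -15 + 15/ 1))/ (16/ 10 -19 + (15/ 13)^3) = 7030400/ 65349 -54925*sqrt(7)/ 522792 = 107.30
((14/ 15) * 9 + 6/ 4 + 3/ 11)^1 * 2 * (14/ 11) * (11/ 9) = 5222/ 165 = 31.65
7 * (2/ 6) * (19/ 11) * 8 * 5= 5320/ 33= 161.21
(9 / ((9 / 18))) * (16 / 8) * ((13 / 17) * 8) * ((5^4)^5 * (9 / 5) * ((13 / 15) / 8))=69625854492187500 / 17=4095638499540441.18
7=7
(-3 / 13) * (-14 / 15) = 14 / 65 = 0.22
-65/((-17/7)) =455/17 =26.76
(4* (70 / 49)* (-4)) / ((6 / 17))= -64.76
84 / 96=7 / 8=0.88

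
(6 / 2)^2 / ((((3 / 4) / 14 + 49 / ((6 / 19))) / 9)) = 13608 / 26077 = 0.52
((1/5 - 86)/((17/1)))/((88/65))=-507/136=-3.73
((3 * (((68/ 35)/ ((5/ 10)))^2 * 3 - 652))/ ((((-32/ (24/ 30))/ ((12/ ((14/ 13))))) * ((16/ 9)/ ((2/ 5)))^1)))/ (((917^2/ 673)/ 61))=8032042398627/ 1442124635000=5.57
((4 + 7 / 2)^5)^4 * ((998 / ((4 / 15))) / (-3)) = -829651554154872894287109375 / 2097152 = -395608689382015654700.81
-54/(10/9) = -243/5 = -48.60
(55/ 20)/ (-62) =-11/ 248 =-0.04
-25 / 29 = -0.86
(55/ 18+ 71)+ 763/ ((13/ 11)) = 168403/ 234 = 719.67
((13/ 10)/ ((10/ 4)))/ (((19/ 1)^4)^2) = 13/ 424589076025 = 0.00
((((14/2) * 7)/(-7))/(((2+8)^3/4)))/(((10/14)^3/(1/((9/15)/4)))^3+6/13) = -117509703584/1937658682875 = -0.06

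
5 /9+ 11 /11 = 14 /9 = 1.56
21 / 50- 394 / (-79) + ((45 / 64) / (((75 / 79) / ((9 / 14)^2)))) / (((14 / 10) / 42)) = 180724049 / 12387200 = 14.59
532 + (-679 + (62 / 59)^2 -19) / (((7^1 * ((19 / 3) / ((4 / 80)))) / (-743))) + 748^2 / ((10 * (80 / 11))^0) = 2595519129143 / 4629730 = 560619.98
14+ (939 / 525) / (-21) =51137 / 3675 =13.91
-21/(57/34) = -238/19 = -12.53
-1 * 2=-2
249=249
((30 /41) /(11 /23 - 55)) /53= -115 /454157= -0.00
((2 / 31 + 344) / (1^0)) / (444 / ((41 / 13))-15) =2.74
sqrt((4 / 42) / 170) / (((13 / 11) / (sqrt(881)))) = 11 * sqrt(1572585) / 23205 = 0.59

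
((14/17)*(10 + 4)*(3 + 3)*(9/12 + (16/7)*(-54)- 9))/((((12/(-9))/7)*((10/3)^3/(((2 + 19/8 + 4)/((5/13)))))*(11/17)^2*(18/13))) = 938952041391/19360000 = 48499.59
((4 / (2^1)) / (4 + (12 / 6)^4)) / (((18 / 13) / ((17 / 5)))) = 221 / 900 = 0.25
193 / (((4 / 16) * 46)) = 386 / 23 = 16.78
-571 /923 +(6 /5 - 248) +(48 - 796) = -4593857 /4615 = -995.42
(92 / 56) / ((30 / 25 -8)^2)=575 / 16184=0.04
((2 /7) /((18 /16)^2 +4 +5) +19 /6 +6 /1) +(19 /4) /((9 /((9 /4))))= 763949 /73584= 10.38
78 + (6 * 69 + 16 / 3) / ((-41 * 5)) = 46712 / 615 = 75.95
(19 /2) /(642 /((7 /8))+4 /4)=133 /10286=0.01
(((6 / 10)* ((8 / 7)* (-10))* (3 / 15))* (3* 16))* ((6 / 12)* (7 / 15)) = -384 / 25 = -15.36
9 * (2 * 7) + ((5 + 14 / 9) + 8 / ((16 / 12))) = 1247 / 9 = 138.56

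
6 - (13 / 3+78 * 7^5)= -3932833 / 3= -1310944.33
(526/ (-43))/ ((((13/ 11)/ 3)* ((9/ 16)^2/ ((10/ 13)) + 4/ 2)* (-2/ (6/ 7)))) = 133309440/ 24154949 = 5.52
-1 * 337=-337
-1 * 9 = -9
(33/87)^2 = 121/841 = 0.14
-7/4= -1.75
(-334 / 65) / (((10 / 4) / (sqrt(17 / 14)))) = -334 * sqrt(238) / 2275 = -2.26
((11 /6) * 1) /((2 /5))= 55 /12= 4.58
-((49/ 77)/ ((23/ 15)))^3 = -1157625/ 16194277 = -0.07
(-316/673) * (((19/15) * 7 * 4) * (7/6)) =-19.43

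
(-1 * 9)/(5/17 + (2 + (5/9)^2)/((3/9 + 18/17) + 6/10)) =-2098548/338795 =-6.19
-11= -11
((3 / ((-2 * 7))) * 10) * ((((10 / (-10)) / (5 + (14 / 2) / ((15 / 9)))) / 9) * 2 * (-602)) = -2150 / 69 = -31.16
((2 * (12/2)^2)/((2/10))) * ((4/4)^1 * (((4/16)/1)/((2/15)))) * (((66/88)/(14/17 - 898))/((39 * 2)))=-3825/528736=-0.01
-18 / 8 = -9 / 4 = -2.25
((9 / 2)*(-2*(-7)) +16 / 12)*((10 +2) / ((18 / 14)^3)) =264796 / 729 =363.23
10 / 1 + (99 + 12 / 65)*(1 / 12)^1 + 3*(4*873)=2728509 / 260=10494.27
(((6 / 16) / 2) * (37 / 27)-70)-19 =-12779 / 144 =-88.74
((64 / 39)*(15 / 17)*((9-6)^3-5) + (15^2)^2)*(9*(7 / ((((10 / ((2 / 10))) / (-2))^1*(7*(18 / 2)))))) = -2239033 / 1105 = -2026.27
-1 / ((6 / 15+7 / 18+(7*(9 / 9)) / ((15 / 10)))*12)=-15 / 982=-0.02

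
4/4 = 1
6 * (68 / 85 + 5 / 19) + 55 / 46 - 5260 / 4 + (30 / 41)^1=-234120309 / 179170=-1306.69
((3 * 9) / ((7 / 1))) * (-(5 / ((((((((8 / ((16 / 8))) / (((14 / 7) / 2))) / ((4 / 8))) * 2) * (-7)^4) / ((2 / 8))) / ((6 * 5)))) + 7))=-14523273 / 537824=-27.00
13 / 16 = 0.81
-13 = -13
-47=-47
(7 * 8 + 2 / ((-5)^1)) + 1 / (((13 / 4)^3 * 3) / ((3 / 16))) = 610786 / 10985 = 55.60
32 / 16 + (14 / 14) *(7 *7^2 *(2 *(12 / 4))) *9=18524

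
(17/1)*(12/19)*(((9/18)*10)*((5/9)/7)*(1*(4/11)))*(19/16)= 425/231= 1.84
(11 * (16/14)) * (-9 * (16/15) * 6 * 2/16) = -3168/35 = -90.51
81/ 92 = 0.88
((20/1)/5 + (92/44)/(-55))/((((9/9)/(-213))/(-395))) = 40334319/121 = 333341.48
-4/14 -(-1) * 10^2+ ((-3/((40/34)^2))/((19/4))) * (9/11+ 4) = 14266543/146300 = 97.52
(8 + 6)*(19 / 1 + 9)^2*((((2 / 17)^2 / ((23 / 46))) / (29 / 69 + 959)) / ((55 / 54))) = 40896576 / 131531125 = 0.31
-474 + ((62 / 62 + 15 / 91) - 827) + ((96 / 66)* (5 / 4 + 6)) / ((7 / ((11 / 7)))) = -826487 / 637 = -1297.47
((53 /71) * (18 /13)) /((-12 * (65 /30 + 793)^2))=-2862 /21009733043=-0.00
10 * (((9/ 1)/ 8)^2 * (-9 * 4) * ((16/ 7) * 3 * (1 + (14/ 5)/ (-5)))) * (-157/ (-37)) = -5833.13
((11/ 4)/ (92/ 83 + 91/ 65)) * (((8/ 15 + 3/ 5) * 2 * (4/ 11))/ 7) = 2822/ 21861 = 0.13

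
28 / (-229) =-28 / 229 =-0.12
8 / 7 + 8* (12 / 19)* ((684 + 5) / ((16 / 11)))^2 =1206267277 / 1064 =1133709.85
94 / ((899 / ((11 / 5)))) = 1034 / 4495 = 0.23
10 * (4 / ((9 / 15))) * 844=168800 / 3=56266.67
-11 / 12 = -0.92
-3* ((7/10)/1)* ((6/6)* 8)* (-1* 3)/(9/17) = 476/5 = 95.20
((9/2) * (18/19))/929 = 81/17651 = 0.00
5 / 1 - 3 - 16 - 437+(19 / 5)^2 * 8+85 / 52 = -433999 / 1300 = -333.85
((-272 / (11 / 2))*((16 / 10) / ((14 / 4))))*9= -78336 / 385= -203.47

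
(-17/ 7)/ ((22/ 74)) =-629/ 77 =-8.17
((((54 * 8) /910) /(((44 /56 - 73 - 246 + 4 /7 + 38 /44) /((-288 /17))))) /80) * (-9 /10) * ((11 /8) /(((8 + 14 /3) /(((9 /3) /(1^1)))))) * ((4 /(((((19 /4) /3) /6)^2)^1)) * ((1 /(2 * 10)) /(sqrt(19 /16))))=-0.00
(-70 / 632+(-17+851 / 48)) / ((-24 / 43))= -100835 / 91008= -1.11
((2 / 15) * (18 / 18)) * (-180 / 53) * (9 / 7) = -216 / 371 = -0.58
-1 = -1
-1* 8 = -8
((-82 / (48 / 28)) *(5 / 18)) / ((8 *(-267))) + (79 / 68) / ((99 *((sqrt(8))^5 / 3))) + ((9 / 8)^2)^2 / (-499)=79 *sqrt(2) / 574464 + 44358071 / 14734503936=0.00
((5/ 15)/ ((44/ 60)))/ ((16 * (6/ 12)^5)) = 10/ 11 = 0.91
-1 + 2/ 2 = 0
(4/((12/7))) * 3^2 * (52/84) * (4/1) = 52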